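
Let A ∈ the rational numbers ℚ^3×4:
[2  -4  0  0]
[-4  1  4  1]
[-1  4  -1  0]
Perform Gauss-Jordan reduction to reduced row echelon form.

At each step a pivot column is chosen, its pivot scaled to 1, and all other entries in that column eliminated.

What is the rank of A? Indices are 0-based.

step 1: normalize row 0 (÷2) = (1, -2, 0, 0)
  row 1: subtract -4×row0 = (0, -7, 4, 1)
  row 2: subtract -1×row0 = (0, 2, -1, 0)
step 2: normalize row 1 (÷-7) = (0, 1, -4/7, -1/7)
  row 0: subtract -2×row1 = (1, 0, -8/7, -2/7)
  row 2: subtract 2×row1 = (0, 0, 1/7, 2/7)
step 3: normalize row 2 (÷1/7) = (0, 0, 1, 2)
  row 0: subtract -8/7×row2 = (1, 0, 0, 2)
  row 1: subtract -4/7×row2 = (0, 1, 0, 1)

rank = 3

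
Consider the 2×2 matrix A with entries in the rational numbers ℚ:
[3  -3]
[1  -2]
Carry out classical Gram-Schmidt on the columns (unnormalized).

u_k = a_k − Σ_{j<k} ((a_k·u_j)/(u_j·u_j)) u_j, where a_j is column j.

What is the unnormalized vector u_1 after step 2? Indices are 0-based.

u_1 = (3/10, -9/10)

Step 1: u_0 = a_0 = (3, 1).
Step 2: u_1 = a_1 − (-11/10)·u_0 = (3/10, -9/10).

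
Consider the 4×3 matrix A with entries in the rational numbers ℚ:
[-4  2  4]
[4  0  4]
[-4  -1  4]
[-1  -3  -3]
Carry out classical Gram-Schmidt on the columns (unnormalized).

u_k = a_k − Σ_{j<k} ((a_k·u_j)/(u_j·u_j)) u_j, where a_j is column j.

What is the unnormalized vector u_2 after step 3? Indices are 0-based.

u_2 = (816/685, 3416/685, 2688/685, -352/685)

Step 1: u_0 = a_0 = (-4, 4, -4, -1).
Step 2: u_1 = a_1 − (-1/49)·u_0 = (94/49, 4/49, -53/49, -148/49).
Step 3: u_2 = a_2 − (-13/49)·u_0 − (624/685)·u_1 = (816/685, 3416/685, 2688/685, -352/685).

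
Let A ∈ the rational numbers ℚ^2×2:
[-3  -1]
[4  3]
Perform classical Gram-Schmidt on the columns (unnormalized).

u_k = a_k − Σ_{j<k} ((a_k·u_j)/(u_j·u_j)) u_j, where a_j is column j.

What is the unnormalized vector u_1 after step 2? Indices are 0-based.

u_1 = (4/5, 3/5)

Step 1: u_0 = a_0 = (-3, 4).
Step 2: u_1 = a_1 − (3/5)·u_0 = (4/5, 3/5).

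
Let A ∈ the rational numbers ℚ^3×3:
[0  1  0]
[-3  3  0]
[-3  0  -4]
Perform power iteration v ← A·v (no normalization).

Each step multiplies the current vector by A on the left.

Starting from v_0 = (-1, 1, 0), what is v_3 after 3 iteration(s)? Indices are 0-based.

v_0 = (-1, 1, 0).
v_1 = A·v_0 = (1, 6, 3).
v_2 = A·v_1 = (6, 15, -15).
v_3 = A·v_2 = (15, 27, 42).

v_3 = (15, 27, 42)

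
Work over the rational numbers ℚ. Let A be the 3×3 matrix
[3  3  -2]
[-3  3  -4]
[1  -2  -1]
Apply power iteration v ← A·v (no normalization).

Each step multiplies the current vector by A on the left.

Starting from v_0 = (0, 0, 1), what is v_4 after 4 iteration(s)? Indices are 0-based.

v_0 = (0, 0, 1).
v_1 = A·v_0 = (-2, -4, -1).
v_2 = A·v_1 = (-16, -2, 7).
v_3 = A·v_2 = (-68, 14, -19).
v_4 = A·v_3 = (-124, 322, -77).

v_4 = (-124, 322, -77)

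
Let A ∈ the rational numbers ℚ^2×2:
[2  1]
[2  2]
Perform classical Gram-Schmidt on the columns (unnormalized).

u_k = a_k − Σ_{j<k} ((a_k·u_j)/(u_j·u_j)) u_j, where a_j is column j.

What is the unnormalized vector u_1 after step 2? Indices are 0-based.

u_1 = (-1/2, 1/2)

Step 1: u_0 = a_0 = (2, 2).
Step 2: u_1 = a_1 − (3/4)·u_0 = (-1/2, 1/2).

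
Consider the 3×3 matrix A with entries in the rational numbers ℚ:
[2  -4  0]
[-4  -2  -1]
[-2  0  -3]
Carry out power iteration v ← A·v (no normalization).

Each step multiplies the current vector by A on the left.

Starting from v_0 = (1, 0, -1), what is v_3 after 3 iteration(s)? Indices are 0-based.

v_0 = (1, 0, -1).
v_1 = A·v_0 = (2, -3, 1).
v_2 = A·v_1 = (16, -3, -7).
v_3 = A·v_2 = (44, -51, -11).

v_3 = (44, -51, -11)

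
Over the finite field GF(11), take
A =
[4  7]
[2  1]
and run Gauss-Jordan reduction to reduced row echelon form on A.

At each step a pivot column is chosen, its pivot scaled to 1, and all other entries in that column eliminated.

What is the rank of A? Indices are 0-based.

rank = 2

pivot(0,0)=4: scale R0 → (1, 10)
  clear (1,0): R1 −= (2)R0 → (0, 3)
pivot(1,1)=3: scale R1 → (0, 1)
  clear (0,1): R0 −= (10)R1 → (1, 0)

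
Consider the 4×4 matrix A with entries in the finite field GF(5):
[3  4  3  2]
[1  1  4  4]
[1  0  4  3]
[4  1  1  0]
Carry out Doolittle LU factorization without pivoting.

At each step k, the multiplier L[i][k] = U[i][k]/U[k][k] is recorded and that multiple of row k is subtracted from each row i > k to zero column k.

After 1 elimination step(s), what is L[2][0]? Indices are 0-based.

[col 0] pivot 3
  R1 -= 2*R0 → (0, 3, 3, 0)  (L[1][0] := 2)
  R2 -= 2*R0 → (0, 2, 3, 4)  (L[2][0] := 2)
  R3 -= 3*R0 → (0, 4, 2, 4)  (L[3][0] := 3)

L[2][0] = 2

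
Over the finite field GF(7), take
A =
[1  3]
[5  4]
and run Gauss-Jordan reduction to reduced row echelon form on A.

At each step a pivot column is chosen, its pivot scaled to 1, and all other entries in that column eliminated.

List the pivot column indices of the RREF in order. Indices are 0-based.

pivot columns: 0, 1

step 1: normalize row 0 (÷1) = (1, 3)
  row 1: subtract 5×row0 = (0, 3)
step 2: normalize row 1 (÷3) = (0, 1)
  row 0: subtract 3×row1 = (1, 0)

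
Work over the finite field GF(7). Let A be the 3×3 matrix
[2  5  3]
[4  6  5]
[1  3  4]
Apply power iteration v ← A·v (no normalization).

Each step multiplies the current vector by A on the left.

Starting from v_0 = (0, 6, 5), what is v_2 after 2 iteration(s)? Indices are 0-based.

v_2 = (5, 1, 2)

v_0 = (0, 6, 5).
v_1 = A·v_0 = (3, 5, 3).
v_2 = A·v_1 = (5, 1, 2).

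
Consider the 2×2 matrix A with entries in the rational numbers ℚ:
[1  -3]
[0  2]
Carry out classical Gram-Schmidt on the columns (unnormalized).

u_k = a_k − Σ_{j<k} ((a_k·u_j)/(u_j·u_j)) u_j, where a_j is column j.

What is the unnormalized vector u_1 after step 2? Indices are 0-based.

u_1 = (0, 2)

Step 1: u_0 = a_0 = (1, 0).
Step 2: u_1 = a_1 − (-3)·u_0 = (0, 2).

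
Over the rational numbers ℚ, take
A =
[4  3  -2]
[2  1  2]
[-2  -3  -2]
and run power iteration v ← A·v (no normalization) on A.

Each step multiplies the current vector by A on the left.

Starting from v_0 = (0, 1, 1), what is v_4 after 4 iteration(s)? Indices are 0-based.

v_4 = (491, 139, -217)

v_0 = (0, 1, 1).
v_1 = A·v_0 = (1, 3, -5).
v_2 = A·v_1 = (23, -5, -1).
v_3 = A·v_2 = (79, 39, -29).
v_4 = A·v_3 = (491, 139, -217).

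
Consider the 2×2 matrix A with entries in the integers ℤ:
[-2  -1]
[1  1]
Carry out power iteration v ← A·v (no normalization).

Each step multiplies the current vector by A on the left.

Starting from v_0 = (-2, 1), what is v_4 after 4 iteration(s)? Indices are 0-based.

v_0 = (-2, 1).
v_1 = A·v_0 = (3, -1).
v_2 = A·v_1 = (-5, 2).
v_3 = A·v_2 = (8, -3).
v_4 = A·v_3 = (-13, 5).

v_4 = (-13, 5)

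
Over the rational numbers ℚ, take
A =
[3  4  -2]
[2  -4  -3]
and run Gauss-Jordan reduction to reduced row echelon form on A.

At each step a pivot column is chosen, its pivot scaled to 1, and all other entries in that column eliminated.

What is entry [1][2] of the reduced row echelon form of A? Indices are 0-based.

M[1][2] = 1/4

step 1: normalize row 0 (÷3) = (1, 4/3, -2/3)
  row 1: subtract 2×row0 = (0, -20/3, -5/3)
step 2: normalize row 1 (÷-20/3) = (0, 1, 1/4)
  row 0: subtract 4/3×row1 = (1, 0, -1)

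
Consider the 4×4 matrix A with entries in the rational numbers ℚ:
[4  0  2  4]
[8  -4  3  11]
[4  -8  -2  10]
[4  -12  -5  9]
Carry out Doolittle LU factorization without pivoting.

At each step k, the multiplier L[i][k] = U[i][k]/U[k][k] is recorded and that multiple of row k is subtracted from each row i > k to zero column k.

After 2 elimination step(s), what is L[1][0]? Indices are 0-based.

L[1][0] = 2

[col 0] pivot 4
  R1 -= 2*R0 → (0, -4, -1, 3)  (L[1][0] := 2)
  R2 -= 1*R0 → (0, -8, -4, 6)  (L[2][0] := 1)
  R3 -= 1*R0 → (0, -12, -7, 5)  (L[3][0] := 1)
[col 1] pivot -4
  R2 -= 2*R1 → (0, 0, -2, 0)  (L[2][1] := 2)
  R3 -= 3*R1 → (0, 0, -4, -4)  (L[3][1] := 3)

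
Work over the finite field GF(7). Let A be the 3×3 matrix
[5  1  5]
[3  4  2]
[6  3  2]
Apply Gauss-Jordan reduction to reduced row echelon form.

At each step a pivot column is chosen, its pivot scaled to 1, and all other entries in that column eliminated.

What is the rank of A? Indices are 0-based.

rank = 3

step 1: normalize row 0 (÷5) = (1, 3, 1)
  row 1: subtract 3×row0 = (0, 2, 6)
  row 2: subtract 6×row0 = (0, 6, 3)
step 2: normalize row 1 (÷2) = (0, 1, 3)
  row 0: subtract 3×row1 = (1, 0, 6)
  row 2: subtract 6×row1 = (0, 0, 6)
step 3: normalize row 2 (÷6) = (0, 0, 1)
  row 0: subtract 6×row2 = (1, 0, 0)
  row 1: subtract 3×row2 = (0, 1, 0)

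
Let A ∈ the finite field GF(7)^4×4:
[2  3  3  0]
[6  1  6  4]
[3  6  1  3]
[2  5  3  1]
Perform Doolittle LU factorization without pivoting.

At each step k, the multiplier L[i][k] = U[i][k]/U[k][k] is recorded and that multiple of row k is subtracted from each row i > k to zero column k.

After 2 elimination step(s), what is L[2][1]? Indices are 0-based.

L[2][1] = 2

[col 0] pivot 2
  R1 -= 3*R0 → (0, 6, 4, 4)  (L[1][0] := 3)
  R2 -= 5*R0 → (0, 5, 0, 3)  (L[2][0] := 5)
  R3 -= 1*R0 → (0, 2, 0, 1)  (L[3][0] := 1)
[col 1] pivot 6
  R2 -= 2*R1 → (0, 0, 6, 2)  (L[2][1] := 2)
  R3 -= 5*R1 → (0, 0, 1, 2)  (L[3][1] := 5)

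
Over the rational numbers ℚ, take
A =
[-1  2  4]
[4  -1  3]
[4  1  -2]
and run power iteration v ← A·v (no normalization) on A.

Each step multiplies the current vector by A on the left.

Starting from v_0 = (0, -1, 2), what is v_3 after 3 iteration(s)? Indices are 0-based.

v_3 = (180, 73, -128)

v_0 = (0, -1, 2).
v_1 = A·v_0 = (6, 7, -5).
v_2 = A·v_1 = (-12, 2, 41).
v_3 = A·v_2 = (180, 73, -128).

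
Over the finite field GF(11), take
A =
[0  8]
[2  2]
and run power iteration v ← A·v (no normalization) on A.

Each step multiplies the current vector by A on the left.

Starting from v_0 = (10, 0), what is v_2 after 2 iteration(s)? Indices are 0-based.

v_2 = (6, 7)

v_0 = (10, 0).
v_1 = A·v_0 = (0, 9).
v_2 = A·v_1 = (6, 7).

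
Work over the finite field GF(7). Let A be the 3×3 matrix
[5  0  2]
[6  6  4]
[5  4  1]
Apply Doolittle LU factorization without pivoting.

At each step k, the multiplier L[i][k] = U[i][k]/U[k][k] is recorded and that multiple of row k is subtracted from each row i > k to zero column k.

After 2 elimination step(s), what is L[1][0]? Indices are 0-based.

L[1][0] = 4

Step 1: pivot at (0,0) is 5.
  row1 ← row1 − (4)·row0  ⇒  L[1][0]=4, U row1=(0, 6, 3)
  row2 ← row2 − (1)·row0  ⇒  L[2][0]=1, U row2=(0, 4, 6)
Step 2: pivot at (1,1) is 6.
  row2 ← row2 − (3)·row1  ⇒  L[2][1]=3, U row2=(0, 0, 4)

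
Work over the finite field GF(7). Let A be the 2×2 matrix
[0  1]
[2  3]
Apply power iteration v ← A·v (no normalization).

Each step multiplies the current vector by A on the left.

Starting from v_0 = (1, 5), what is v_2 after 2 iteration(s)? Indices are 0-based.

v_2 = (3, 5)

v_0 = (1, 5).
v_1 = A·v_0 = (5, 3).
v_2 = A·v_1 = (3, 5).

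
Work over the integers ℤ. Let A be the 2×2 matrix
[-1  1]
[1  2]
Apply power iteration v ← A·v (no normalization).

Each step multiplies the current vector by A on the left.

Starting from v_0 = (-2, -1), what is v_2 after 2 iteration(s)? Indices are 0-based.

v_0 = (-2, -1).
v_1 = A·v_0 = (1, -4).
v_2 = A·v_1 = (-5, -7).

v_2 = (-5, -7)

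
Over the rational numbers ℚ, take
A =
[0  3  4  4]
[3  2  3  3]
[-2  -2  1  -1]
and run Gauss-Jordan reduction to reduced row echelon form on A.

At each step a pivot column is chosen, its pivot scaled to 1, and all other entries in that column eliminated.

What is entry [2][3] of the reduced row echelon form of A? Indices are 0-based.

pivot(0,0): swap R0↔R1
pivot(0,0)=3: scale R0 → (1, 2/3, 1, 1)
  clear (2,0): R2 −= (-2)R0 → (0, -2/3, 3, 1)
pivot(1,1)=3: scale R1 → (0, 1, 4/3, 4/3)
  clear (0,1): R0 −= (2/3)R1 → (1, 0, 1/9, 1/9)
  clear (2,1): R2 −= (-2/3)R1 → (0, 0, 35/9, 17/9)
pivot(2,2)=35/9: scale R2 → (0, 0, 1, 17/35)
  clear (0,2): R0 −= (1/9)R2 → (1, 0, 0, 2/35)
  clear (1,2): R1 −= (4/3)R2 → (0, 1, 0, 24/35)

M[2][3] = 17/35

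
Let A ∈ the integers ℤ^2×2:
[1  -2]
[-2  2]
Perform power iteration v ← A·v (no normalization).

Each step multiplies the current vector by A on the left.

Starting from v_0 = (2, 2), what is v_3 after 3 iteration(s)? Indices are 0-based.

v_0 = (2, 2).
v_1 = A·v_0 = (-2, 0).
v_2 = A·v_1 = (-2, 4).
v_3 = A·v_2 = (-10, 12).

v_3 = (-10, 12)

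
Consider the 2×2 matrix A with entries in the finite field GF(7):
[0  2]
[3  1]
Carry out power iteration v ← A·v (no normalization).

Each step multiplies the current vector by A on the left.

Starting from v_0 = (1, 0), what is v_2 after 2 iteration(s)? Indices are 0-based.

v_0 = (1, 0).
v_1 = A·v_0 = (0, 3).
v_2 = A·v_1 = (6, 3).

v_2 = (6, 3)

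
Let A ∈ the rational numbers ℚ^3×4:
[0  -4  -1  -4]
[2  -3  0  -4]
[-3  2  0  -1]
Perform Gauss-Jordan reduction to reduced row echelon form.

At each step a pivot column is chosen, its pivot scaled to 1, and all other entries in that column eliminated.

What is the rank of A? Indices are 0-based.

rank = 3

[1] R0 <-> R1
[1] R0 /= 2  ⇒  (1, -3/2, 0, -2)
     R2 -= -3·R0  ⇒  (0, -5/2, 0, -7)
[2] R1 /= -4  ⇒  (0, 1, 1/4, 1)
     R0 -= -3/2·R1  ⇒  (1, 0, 3/8, -1/2)
     R2 -= -5/2·R1  ⇒  (0, 0, 5/8, -9/2)
[3] R2 /= 5/8  ⇒  (0, 0, 1, -36/5)
     R0 -= 3/8·R2  ⇒  (1, 0, 0, 11/5)
     R1 -= 1/4·R2  ⇒  (0, 1, 0, 14/5)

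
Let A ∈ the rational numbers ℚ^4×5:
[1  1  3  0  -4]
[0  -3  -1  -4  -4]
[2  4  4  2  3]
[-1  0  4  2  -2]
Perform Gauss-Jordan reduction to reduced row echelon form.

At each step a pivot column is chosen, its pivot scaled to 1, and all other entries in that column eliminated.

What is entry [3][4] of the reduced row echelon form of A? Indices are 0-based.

M[3][4] = -27/2

[1] R0 /= 1  ⇒  (1, 1, 3, 0, -4)
     R2 -= 2·R0  ⇒  (0, 2, -2, 2, 11)
     R3 -= -1·R0  ⇒  (0, 1, 7, 2, -6)
[2] R1 /= -3  ⇒  (0, 1, 1/3, 4/3, 4/3)
     R0 -= 1·R1  ⇒  (1, 0, 8/3, -4/3, -16/3)
     R2 -= 2·R1  ⇒  (0, 0, -8/3, -2/3, 25/3)
     R3 -= 1·R1  ⇒  (0, 0, 20/3, 2/3, -22/3)
[3] R2 /= -8/3  ⇒  (0, 0, 1, 1/4, -25/8)
     R0 -= 8/3·R2  ⇒  (1, 0, 0, -2, 3)
     R1 -= 1/3·R2  ⇒  (0, 1, 0, 5/4, 19/8)
     R3 -= 20/3·R2  ⇒  (0, 0, 0, -1, 27/2)
[4] R3 /= -1  ⇒  (0, 0, 0, 1, -27/2)
     R0 -= -2·R3  ⇒  (1, 0, 0, 0, -24)
     R1 -= 5/4·R3  ⇒  (0, 1, 0, 0, 77/4)
     R2 -= 1/4·R3  ⇒  (0, 0, 1, 0, 1/4)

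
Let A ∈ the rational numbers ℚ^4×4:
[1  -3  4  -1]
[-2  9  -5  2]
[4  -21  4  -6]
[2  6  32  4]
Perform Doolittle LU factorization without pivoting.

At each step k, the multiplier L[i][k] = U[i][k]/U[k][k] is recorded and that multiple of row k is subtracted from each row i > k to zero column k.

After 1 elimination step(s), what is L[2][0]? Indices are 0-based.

k=0: U[0][0]=1
  eliminate (1,0): mult=-2, new row 1: (0, 3, 3, 0); set L[1][0]=-2
  eliminate (2,0): mult=4, new row 2: (0, -9, -12, -2); set L[2][0]=4
  eliminate (3,0): mult=2, new row 3: (0, 12, 24, 6); set L[3][0]=2

L[2][0] = 4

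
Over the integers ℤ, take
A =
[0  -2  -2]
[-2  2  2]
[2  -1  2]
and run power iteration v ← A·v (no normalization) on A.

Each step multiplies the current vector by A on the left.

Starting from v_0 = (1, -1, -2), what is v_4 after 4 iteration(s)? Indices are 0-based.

v_4 = (-84, 36, 312)

v_0 = (1, -1, -2).
v_1 = A·v_0 = (6, -8, -1).
v_2 = A·v_1 = (18, -30, 18).
v_3 = A·v_2 = (24, -60, 102).
v_4 = A·v_3 = (-84, 36, 312).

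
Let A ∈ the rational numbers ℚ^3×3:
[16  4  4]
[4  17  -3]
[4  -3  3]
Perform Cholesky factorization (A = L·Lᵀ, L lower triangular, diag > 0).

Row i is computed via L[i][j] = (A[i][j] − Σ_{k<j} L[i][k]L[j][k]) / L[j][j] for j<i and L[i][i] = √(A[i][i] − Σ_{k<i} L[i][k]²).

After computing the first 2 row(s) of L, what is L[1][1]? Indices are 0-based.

Step 1: L[0][0] = √(16) = 4.
  L[1][0] = (4) / L[0][0] = 1.
Step 2: L[1][1] = √(16) = 4.

L[1][1] = 4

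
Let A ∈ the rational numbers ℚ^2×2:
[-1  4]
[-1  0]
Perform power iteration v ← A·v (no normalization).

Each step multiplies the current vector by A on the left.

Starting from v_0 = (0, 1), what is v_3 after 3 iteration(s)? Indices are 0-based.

v_3 = (-12, 4)

v_0 = (0, 1).
v_1 = A·v_0 = (4, 0).
v_2 = A·v_1 = (-4, -4).
v_3 = A·v_2 = (-12, 4).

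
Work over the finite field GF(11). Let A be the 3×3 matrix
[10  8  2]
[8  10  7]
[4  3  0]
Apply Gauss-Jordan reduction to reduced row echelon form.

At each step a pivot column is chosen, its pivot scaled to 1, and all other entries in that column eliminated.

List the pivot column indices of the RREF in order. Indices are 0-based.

[1] R0 /= 10  ⇒  (1, 3, 9)
     R1 -= 8·R0  ⇒  (0, 8, 1)
     R2 -= 4·R0  ⇒  (0, 2, 8)
[2] R1 /= 8  ⇒  (0, 1, 7)
     R0 -= 3·R1  ⇒  (1, 0, 10)
     R2 -= 2·R1  ⇒  (0, 0, 5)
[3] R2 /= 5  ⇒  (0, 0, 1)
     R0 -= 10·R2  ⇒  (1, 0, 0)
     R1 -= 7·R2  ⇒  (0, 1, 0)

pivot columns: 0, 1, 2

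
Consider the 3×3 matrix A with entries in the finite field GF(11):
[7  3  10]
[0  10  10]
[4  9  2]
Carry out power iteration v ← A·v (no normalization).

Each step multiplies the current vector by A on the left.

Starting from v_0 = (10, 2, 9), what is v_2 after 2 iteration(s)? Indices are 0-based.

v_2 = (8, 1, 2)

v_0 = (10, 2, 9).
v_1 = A·v_0 = (1, 0, 10).
v_2 = A·v_1 = (8, 1, 2).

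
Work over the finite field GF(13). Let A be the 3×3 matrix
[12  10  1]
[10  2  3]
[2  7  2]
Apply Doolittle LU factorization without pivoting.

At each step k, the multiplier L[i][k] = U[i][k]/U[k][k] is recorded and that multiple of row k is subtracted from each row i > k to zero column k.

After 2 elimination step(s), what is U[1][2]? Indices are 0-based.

Step 1: pivot at (0,0) is 12.
  row1 ← row1 − (3)·row0  ⇒  L[1][0]=3, U row1=(0, 11, 0)
  row2 ← row2 − (11)·row0  ⇒  L[2][0]=11, U row2=(0, 1, 4)
Step 2: pivot at (1,1) is 11.
  row2 ← row2 − (6)·row1  ⇒  L[2][1]=6, U row2=(0, 0, 4)

U[1][2] = 0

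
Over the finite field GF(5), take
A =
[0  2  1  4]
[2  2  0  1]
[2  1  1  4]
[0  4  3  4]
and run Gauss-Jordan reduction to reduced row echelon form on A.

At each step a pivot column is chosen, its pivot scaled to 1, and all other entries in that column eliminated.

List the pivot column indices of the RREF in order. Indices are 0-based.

pivot(0,0): swap R0↔R1
pivot(0,0)=2: scale R0 → (1, 1, 0, 3)
  clear (2,0): R2 −= (2)R0 → (0, 4, 1, 3)
pivot(1,1)=2: scale R1 → (0, 1, 3, 2)
  clear (0,1): R0 −= (1)R1 → (1, 0, 2, 1)
  clear (2,1): R2 −= (4)R1 → (0, 0, 4, 0)
  clear (3,1): R3 −= (4)R1 → (0, 0, 1, 1)
pivot(2,2)=4: scale R2 → (0, 0, 1, 0)
  clear (0,2): R0 −= (2)R2 → (1, 0, 0, 1)
  clear (1,2): R1 −= (3)R2 → (0, 1, 0, 2)
  clear (3,2): R3 −= (1)R2 → (0, 0, 0, 1)
pivot(3,3)=1: scale R3 → (0, 0, 0, 1)
  clear (0,3): R0 −= (1)R3 → (1, 0, 0, 0)
  clear (1,3): R1 −= (2)R3 → (0, 1, 0, 0)

pivot columns: 0, 1, 2, 3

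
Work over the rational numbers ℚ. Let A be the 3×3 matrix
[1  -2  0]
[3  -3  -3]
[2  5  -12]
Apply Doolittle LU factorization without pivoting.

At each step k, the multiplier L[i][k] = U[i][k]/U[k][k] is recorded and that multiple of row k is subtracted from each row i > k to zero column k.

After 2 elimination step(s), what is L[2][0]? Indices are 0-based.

L[2][0] = 2

k=0: U[0][0]=1
  eliminate (1,0): mult=3, new row 1: (0, 3, -3); set L[1][0]=3
  eliminate (2,0): mult=2, new row 2: (0, 9, -12); set L[2][0]=2
k=1: U[1][1]=3
  eliminate (2,1): mult=3, new row 2: (0, 0, -3); set L[2][1]=3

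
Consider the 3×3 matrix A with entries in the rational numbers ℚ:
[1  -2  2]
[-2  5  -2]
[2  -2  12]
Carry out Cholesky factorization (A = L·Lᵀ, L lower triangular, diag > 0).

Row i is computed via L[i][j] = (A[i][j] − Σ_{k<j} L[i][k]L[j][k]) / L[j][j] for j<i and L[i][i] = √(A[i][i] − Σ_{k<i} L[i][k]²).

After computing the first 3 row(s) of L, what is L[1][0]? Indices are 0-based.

L[1][0] = -2

Step 1: L[0][0] = √(1) = 1.
  L[1][0] = (-2) / L[0][0] = -2.
Step 2: L[1][1] = √(1) = 1.
  L[2][0] = (2) / L[0][0] = 2.
  L[2][1] = (2) / L[1][1] = 2.
Step 3: L[2][2] = √(4) = 2.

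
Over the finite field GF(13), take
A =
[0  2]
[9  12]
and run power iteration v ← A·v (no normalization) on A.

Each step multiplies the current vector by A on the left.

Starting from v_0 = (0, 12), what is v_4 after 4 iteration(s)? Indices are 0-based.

v_4 = (9, 11)

v_0 = (0, 12).
v_1 = A·v_0 = (11, 1).
v_2 = A·v_1 = (2, 7).
v_3 = A·v_2 = (1, 11).
v_4 = A·v_3 = (9, 11).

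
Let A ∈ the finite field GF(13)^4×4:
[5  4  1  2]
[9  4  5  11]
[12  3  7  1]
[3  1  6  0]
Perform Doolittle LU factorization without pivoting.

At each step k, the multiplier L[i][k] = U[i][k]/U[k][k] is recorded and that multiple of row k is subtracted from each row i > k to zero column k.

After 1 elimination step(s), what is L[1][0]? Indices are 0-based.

L[1][0] = 7

[col 0] pivot 5
  R1 -= 7*R0 → (0, 2, 11, 10)  (L[1][0] := 7)
  R2 -= 5*R0 → (0, 9, 2, 4)  (L[2][0] := 5)
  R3 -= 11*R0 → (0, 9, 8, 4)  (L[3][0] := 11)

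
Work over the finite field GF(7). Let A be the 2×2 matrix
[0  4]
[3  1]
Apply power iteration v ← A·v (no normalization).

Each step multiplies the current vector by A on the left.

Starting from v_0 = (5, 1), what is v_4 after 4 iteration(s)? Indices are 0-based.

v_0 = (5, 1).
v_1 = A·v_0 = (4, 2).
v_2 = A·v_1 = (1, 0).
v_3 = A·v_2 = (0, 3).
v_4 = A·v_3 = (5, 3).

v_4 = (5, 3)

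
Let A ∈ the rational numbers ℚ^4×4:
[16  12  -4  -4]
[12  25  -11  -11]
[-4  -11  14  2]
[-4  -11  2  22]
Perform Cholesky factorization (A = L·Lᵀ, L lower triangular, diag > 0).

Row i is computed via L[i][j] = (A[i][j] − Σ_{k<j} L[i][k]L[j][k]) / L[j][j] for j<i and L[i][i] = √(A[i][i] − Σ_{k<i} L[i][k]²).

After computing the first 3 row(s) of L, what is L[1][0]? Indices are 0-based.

Step 1: L[0][0] = √(16) = 4.
  L[1][0] = (12) / L[0][0] = 3.
Step 2: L[1][1] = √(16) = 4.
  L[2][0] = (-4) / L[0][0] = -1.
  L[2][1] = (-8) / L[1][1] = -2.
Step 3: L[2][2] = √(9) = 3.

L[1][0] = 3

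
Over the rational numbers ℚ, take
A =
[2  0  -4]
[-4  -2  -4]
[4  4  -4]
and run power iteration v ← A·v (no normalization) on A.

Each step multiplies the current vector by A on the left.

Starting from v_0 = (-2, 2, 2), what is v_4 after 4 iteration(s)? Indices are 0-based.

v_0 = (-2, 2, 2).
v_1 = A·v_0 = (-12, -4, -8).
v_2 = A·v_1 = (8, 88, -32).
v_3 = A·v_2 = (144, -80, 512).
v_4 = A·v_3 = (-1760, -2464, -1792).

v_4 = (-1760, -2464, -1792)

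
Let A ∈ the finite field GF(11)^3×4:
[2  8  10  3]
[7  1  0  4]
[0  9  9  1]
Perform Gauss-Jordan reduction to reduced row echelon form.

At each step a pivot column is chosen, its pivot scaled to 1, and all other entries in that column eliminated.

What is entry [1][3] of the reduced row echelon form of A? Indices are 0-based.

[1] R0 /= 2  ⇒  (1, 4, 5, 7)
     R1 -= 7·R0  ⇒  (0, 6, 9, 10)
[2] R1 /= 6  ⇒  (0, 1, 7, 9)
     R0 -= 4·R1  ⇒  (1, 0, 10, 4)
     R2 -= 9·R1  ⇒  (0, 0, 1, 8)
[3] R2 /= 1  ⇒  (0, 0, 1, 8)
     R0 -= 10·R2  ⇒  (1, 0, 0, 1)
     R1 -= 7·R2  ⇒  (0, 1, 0, 8)

M[1][3] = 8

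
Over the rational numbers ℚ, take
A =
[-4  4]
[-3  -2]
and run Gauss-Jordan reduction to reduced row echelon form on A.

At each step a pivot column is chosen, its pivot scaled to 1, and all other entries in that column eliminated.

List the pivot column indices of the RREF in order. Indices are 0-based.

[1] R0 /= -4  ⇒  (1, -1)
     R1 -= -3·R0  ⇒  (0, -5)
[2] R1 /= -5  ⇒  (0, 1)
     R0 -= -1·R1  ⇒  (1, 0)

pivot columns: 0, 1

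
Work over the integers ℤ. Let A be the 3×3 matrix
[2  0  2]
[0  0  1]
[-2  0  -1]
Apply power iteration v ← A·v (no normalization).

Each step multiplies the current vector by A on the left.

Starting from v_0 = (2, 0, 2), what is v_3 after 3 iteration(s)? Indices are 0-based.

v_3 = (-12, -10, 2)

v_0 = (2, 0, 2).
v_1 = A·v_0 = (8, 2, -6).
v_2 = A·v_1 = (4, -6, -10).
v_3 = A·v_2 = (-12, -10, 2).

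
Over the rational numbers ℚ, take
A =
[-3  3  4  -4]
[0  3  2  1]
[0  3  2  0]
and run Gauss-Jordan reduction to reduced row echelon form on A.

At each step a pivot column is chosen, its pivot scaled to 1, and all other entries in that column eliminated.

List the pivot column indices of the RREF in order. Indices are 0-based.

[1] R0 /= -3  ⇒  (1, -1, -4/3, 4/3)
[2] R1 /= 3  ⇒  (0, 1, 2/3, 1/3)
     R0 -= -1·R1  ⇒  (1, 0, -2/3, 5/3)
     R2 -= 3·R1  ⇒  (0, 0, 0, -1)
column 2 empty below row 2
[3] R2 /= -1  ⇒  (0, 0, 0, 1)
     R0 -= 5/3·R2  ⇒  (1, 0, -2/3, 0)
     R1 -= 1/3·R2  ⇒  (0, 1, 2/3, 0)

pivot columns: 0, 1, 3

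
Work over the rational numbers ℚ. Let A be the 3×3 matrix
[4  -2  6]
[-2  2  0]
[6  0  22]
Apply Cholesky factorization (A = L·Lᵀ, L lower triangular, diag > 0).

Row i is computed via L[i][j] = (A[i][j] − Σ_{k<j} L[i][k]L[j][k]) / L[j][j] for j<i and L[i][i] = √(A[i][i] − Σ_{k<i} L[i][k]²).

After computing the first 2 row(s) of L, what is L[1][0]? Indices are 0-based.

Step 1: L[0][0] = √(4) = 2.
  L[1][0] = (-2) / L[0][0] = -1.
Step 2: L[1][1] = √(1) = 1.

L[1][0] = -1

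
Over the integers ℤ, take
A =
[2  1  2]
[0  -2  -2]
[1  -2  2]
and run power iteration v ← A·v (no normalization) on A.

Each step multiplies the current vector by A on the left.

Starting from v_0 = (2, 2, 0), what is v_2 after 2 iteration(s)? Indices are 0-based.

v_0 = (2, 2, 0).
v_1 = A·v_0 = (6, -4, -2).
v_2 = A·v_1 = (4, 12, 10).

v_2 = (4, 12, 10)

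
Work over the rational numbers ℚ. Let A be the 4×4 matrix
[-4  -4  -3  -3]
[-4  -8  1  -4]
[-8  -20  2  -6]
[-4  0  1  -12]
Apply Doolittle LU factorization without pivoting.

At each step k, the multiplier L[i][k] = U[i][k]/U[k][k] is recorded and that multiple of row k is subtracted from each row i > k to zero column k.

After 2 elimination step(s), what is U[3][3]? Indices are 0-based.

U[3][3] = -10

Step 1: pivot at (0,0) is -4.
  row1 ← row1 − (1)·row0  ⇒  L[1][0]=1, U row1=(0, -4, 4, -1)
  row2 ← row2 − (2)·row0  ⇒  L[2][0]=2, U row2=(0, -12, 8, 0)
  row3 ← row3 − (1)·row0  ⇒  L[3][0]=1, U row3=(0, 4, 4, -9)
Step 2: pivot at (1,1) is -4.
  row2 ← row2 − (3)·row1  ⇒  L[2][1]=3, U row2=(0, 0, -4, 3)
  row3 ← row3 − (-1)·row1  ⇒  L[3][1]=-1, U row3=(0, 0, 8, -10)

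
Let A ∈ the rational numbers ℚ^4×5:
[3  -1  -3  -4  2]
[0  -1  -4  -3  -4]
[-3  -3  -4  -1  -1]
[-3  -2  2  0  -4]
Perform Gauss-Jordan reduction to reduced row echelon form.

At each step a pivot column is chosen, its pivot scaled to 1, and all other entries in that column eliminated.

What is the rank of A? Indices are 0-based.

pivot(0,0)=3: scale R0 → (1, -1/3, -1, -4/3, 2/3)
  clear (2,0): R2 −= (-3)R0 → (0, -4, -7, -5, 1)
  clear (3,0): R3 −= (-3)R0 → (0, -3, -1, -4, -2)
pivot(1,1)=-1: scale R1 → (0, 1, 4, 3, 4)
  clear (0,1): R0 −= (-1/3)R1 → (1, 0, 1/3, -1/3, 2)
  clear (2,1): R2 −= (-4)R1 → (0, 0, 9, 7, 17)
  clear (3,1): R3 −= (-3)R1 → (0, 0, 11, 5, 10)
pivot(2,2)=9: scale R2 → (0, 0, 1, 7/9, 17/9)
  clear (0,2): R0 −= (1/3)R2 → (1, 0, 0, -16/27, 37/27)
  clear (1,2): R1 −= (4)R2 → (0, 1, 0, -1/9, -32/9)
  clear (3,2): R3 −= (11)R2 → (0, 0, 0, -32/9, -97/9)
pivot(3,3)=-32/9: scale R3 → (0, 0, 0, 1, 97/32)
  clear (0,3): R0 −= (-16/27)R3 → (1, 0, 0, 0, 19/6)
  clear (1,3): R1 −= (-1/9)R3 → (0, 1, 0, 0, -103/32)
  clear (2,3): R2 −= (7/9)R3 → (0, 0, 1, 0, -15/32)

rank = 4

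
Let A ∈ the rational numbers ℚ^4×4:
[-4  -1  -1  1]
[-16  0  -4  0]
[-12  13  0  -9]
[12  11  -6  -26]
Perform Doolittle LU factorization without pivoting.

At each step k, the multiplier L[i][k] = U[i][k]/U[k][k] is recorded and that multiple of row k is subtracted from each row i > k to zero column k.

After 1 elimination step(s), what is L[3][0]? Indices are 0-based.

L[3][0] = -3

Step 1: pivot at (0,0) is -4.
  row1 ← row1 − (4)·row0  ⇒  L[1][0]=4, U row1=(0, 4, 0, -4)
  row2 ← row2 − (3)·row0  ⇒  L[2][0]=3, U row2=(0, 16, 3, -12)
  row3 ← row3 − (-3)·row0  ⇒  L[3][0]=-3, U row3=(0, 8, -9, -23)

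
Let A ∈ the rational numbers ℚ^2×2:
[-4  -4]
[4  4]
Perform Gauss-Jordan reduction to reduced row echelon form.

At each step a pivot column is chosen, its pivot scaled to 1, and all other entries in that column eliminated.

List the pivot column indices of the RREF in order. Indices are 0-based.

pivot columns: 0

[1] R0 /= -4  ⇒  (1, 1)
     R1 -= 4·R0  ⇒  (0, 0)
column 1 empty below row 1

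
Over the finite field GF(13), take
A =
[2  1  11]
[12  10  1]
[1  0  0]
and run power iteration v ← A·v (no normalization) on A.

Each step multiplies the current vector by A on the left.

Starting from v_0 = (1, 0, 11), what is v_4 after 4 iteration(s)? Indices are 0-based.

v_0 = (1, 0, 11).
v_1 = A·v_0 = (6, 10, 1).
v_2 = A·v_1 = (7, 4, 6).
v_3 = A·v_2 = (6, 0, 7).
v_4 = A·v_3 = (11, 1, 6).

v_4 = (11, 1, 6)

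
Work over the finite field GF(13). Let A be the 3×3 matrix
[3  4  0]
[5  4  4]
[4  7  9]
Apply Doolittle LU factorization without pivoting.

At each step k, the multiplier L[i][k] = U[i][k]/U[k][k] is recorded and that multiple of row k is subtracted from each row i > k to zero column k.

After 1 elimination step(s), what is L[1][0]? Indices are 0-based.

L[1][0] = 6

[col 0] pivot 3
  R1 -= 6*R0 → (0, 6, 4)  (L[1][0] := 6)
  R2 -= 10*R0 → (0, 6, 9)  (L[2][0] := 10)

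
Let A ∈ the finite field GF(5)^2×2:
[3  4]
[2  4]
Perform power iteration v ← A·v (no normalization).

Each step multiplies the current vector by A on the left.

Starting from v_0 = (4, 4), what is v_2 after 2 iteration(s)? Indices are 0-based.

v_2 = (0, 2)

v_0 = (4, 4).
v_1 = A·v_0 = (3, 4).
v_2 = A·v_1 = (0, 2).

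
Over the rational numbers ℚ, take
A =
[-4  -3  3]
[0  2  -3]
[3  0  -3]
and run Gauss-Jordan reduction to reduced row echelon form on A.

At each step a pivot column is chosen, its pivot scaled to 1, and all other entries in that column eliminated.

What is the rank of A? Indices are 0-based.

rank = 3

pivot(0,0)=-4: scale R0 → (1, 3/4, -3/4)
  clear (2,0): R2 −= (3)R0 → (0, -9/4, -3/4)
pivot(1,1)=2: scale R1 → (0, 1, -3/2)
  clear (0,1): R0 −= (3/4)R1 → (1, 0, 3/8)
  clear (2,1): R2 −= (-9/4)R1 → (0, 0, -33/8)
pivot(2,2)=-33/8: scale R2 → (0, 0, 1)
  clear (0,2): R0 −= (3/8)R2 → (1, 0, 0)
  clear (1,2): R1 −= (-3/2)R2 → (0, 1, 0)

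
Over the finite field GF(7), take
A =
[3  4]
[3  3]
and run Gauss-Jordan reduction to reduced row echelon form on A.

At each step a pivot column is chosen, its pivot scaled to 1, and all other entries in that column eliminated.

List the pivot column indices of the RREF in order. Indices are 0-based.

step 1: normalize row 0 (÷3) = (1, 6)
  row 1: subtract 3×row0 = (0, 6)
step 2: normalize row 1 (÷6) = (0, 1)
  row 0: subtract 6×row1 = (1, 0)

pivot columns: 0, 1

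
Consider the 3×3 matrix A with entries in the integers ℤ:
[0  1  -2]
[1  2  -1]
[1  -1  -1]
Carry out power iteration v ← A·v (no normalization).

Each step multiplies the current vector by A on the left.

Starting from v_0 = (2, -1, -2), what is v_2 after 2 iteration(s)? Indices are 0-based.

v_0 = (2, -1, -2).
v_1 = A·v_0 = (3, 2, 5).
v_2 = A·v_1 = (-8, 2, -4).

v_2 = (-8, 2, -4)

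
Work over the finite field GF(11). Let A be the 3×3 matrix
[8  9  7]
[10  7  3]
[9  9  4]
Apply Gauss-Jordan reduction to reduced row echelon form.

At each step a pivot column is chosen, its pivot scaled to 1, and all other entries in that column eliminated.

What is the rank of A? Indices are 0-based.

rank = 3

[1] R0 /= 8  ⇒  (1, 8, 5)
     R1 -= 10·R0  ⇒  (0, 4, 8)
     R2 -= 9·R0  ⇒  (0, 3, 3)
[2] R1 /= 4  ⇒  (0, 1, 2)
     R0 -= 8·R1  ⇒  (1, 0, 0)
     R2 -= 3·R1  ⇒  (0, 0, 8)
[3] R2 /= 8  ⇒  (0, 0, 1)
     R1 -= 2·R2  ⇒  (0, 1, 0)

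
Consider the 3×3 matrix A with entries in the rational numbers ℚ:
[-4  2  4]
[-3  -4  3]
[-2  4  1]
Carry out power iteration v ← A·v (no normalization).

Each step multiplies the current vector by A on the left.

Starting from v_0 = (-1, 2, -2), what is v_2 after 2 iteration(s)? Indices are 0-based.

v_2 = (10, 68, -36)

v_0 = (-1, 2, -2).
v_1 = A·v_0 = (0, -11, 8).
v_2 = A·v_1 = (10, 68, -36).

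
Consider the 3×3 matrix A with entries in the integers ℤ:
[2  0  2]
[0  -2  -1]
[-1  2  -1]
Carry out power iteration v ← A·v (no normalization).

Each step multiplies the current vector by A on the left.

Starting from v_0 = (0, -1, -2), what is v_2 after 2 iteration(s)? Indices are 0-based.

v_0 = (0, -1, -2).
v_1 = A·v_0 = (-4, 4, 0).
v_2 = A·v_1 = (-8, -8, 12).

v_2 = (-8, -8, 12)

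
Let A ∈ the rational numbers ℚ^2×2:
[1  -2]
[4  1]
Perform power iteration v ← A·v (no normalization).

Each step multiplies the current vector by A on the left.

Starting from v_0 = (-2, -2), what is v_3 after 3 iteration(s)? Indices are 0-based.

v_3 = (26, 86)

v_0 = (-2, -2).
v_1 = A·v_0 = (2, -10).
v_2 = A·v_1 = (22, -2).
v_3 = A·v_2 = (26, 86).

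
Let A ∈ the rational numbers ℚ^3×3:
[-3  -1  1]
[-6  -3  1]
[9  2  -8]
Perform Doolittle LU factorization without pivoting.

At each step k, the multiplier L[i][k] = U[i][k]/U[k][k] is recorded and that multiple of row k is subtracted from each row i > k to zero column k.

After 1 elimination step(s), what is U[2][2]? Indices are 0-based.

[col 0] pivot -3
  R1 -= 2*R0 → (0, -1, -1)  (L[1][0] := 2)
  R2 -= -3*R0 → (0, -1, -5)  (L[2][0] := -3)

U[2][2] = -5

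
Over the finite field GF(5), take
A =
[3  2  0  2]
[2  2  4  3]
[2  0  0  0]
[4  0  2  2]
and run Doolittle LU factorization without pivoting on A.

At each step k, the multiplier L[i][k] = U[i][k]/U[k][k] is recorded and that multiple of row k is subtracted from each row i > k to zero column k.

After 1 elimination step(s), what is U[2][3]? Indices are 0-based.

U[2][3] = 2

k=0: U[0][0]=3
  eliminate (1,0): mult=4, new row 1: (0, 4, 4, 0); set L[1][0]=4
  eliminate (2,0): mult=4, new row 2: (0, 2, 0, 2); set L[2][0]=4
  eliminate (3,0): mult=3, new row 3: (0, 4, 2, 1); set L[3][0]=3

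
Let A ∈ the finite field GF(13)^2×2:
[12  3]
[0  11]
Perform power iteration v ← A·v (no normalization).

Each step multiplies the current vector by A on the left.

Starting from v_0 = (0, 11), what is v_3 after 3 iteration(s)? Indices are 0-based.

v_3 = (10, 3)

v_0 = (0, 11).
v_1 = A·v_0 = (7, 4).
v_2 = A·v_1 = (5, 5).
v_3 = A·v_2 = (10, 3).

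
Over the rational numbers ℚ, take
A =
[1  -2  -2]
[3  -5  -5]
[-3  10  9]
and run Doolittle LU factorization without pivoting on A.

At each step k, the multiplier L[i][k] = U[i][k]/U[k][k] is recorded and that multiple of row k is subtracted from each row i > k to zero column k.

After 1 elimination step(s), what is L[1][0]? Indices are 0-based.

Step 1: pivot at (0,0) is 1.
  row1 ← row1 − (3)·row0  ⇒  L[1][0]=3, U row1=(0, 1, 1)
  row2 ← row2 − (-3)·row0  ⇒  L[2][0]=-3, U row2=(0, 4, 3)

L[1][0] = 3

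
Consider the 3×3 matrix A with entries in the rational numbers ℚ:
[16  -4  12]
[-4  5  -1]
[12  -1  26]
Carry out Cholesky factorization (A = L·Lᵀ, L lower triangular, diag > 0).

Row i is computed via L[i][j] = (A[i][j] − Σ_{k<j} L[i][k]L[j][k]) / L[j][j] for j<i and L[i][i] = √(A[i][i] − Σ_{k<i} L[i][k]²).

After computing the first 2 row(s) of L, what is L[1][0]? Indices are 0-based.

L[1][0] = -1

Step 1: L[0][0] = √(16) = 4.
  L[1][0] = (-4) / L[0][0] = -1.
Step 2: L[1][1] = √(4) = 2.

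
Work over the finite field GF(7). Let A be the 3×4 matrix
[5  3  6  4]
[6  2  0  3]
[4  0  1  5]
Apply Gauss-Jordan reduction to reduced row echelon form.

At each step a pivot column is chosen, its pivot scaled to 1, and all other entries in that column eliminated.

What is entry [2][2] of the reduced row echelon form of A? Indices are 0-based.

[1] R0 /= 5  ⇒  (1, 2, 4, 5)
     R1 -= 6·R0  ⇒  (0, 4, 4, 1)
     R2 -= 4·R0  ⇒  (0, 6, 6, 6)
[2] R1 /= 4  ⇒  (0, 1, 1, 2)
     R0 -= 2·R1  ⇒  (1, 0, 2, 1)
     R2 -= 6·R1  ⇒  (0, 0, 0, 1)
column 2 empty below row 2
[3] R2 /= 1  ⇒  (0, 0, 0, 1)
     R0 -= 1·R2  ⇒  (1, 0, 2, 0)
     R1 -= 2·R2  ⇒  (0, 1, 1, 0)

M[2][2] = 0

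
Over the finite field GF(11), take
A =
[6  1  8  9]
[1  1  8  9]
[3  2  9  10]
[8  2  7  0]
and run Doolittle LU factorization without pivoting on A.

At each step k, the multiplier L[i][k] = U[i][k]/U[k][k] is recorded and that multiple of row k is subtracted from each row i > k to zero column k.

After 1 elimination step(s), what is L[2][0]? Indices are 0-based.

L[2][0] = 6

[col 0] pivot 6
  R1 -= 2*R0 → (0, 10, 3, 2)  (L[1][0] := 2)
  R2 -= 6*R0 → (0, 7, 5, 0)  (L[2][0] := 6)
  R3 -= 5*R0 → (0, 8, 0, 10)  (L[3][0] := 5)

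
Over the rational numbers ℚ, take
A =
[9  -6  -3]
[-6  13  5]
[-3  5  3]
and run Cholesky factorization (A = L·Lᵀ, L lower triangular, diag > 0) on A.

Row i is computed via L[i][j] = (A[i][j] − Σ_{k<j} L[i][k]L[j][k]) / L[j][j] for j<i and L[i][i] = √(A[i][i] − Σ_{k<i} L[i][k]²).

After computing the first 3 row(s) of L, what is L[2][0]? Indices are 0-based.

Step 1: L[0][0] = √(9) = 3.
  L[1][0] = (-6) / L[0][0] = -2.
Step 2: L[1][1] = √(9) = 3.
  L[2][0] = (-3) / L[0][0] = -1.
  L[2][1] = (3) / L[1][1] = 1.
Step 3: L[2][2] = √(1) = 1.

L[2][0] = -1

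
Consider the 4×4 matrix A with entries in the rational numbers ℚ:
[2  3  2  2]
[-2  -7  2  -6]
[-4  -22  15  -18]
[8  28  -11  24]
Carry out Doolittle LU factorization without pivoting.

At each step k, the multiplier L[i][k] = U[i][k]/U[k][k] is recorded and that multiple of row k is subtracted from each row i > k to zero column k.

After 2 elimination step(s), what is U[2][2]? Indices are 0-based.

U[2][2] = 3

[col 0] pivot 2
  R1 -= -1*R0 → (0, -4, 4, -4)  (L[1][0] := -1)
  R2 -= -2*R0 → (0, -16, 19, -14)  (L[2][0] := -2)
  R3 -= 4*R0 → (0, 16, -19, 16)  (L[3][0] := 4)
[col 1] pivot -4
  R2 -= 4*R1 → (0, 0, 3, 2)  (L[2][1] := 4)
  R3 -= -4*R1 → (0, 0, -3, 0)  (L[3][1] := -4)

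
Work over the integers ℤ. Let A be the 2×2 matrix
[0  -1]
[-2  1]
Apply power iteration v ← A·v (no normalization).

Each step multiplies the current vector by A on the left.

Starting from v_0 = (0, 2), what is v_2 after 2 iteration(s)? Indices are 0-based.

v_2 = (-2, 6)

v_0 = (0, 2).
v_1 = A·v_0 = (-2, 2).
v_2 = A·v_1 = (-2, 6).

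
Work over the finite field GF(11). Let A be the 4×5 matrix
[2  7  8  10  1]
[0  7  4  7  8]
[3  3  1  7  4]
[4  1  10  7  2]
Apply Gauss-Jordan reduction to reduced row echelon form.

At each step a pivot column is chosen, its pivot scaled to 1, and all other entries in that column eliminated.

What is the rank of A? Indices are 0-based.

rank = 4

step 1: normalize row 0 (÷2) = (1, 9, 4, 5, 6)
  row 2: subtract 3×row0 = (0, 9, 0, 3, 8)
  row 3: subtract 4×row0 = (0, 9, 5, 9, 0)
step 2: normalize row 1 (÷7) = (0, 1, 10, 1, 9)
  row 0: subtract 9×row1 = (1, 0, 2, 7, 2)
  row 2: subtract 9×row1 = (0, 0, 9, 5, 4)
  row 3: subtract 9×row1 = (0, 0, 3, 0, 7)
step 3: normalize row 2 (÷9) = (0, 0, 1, 3, 9)
  row 0: subtract 2×row2 = (1, 0, 0, 1, 6)
  row 1: subtract 10×row2 = (0, 1, 0, 4, 7)
  row 3: subtract 3×row2 = (0, 0, 0, 2, 2)
step 4: normalize row 3 (÷2) = (0, 0, 0, 1, 1)
  row 0: subtract 1×row3 = (1, 0, 0, 0, 5)
  row 1: subtract 4×row3 = (0, 1, 0, 0, 3)
  row 2: subtract 3×row3 = (0, 0, 1, 0, 6)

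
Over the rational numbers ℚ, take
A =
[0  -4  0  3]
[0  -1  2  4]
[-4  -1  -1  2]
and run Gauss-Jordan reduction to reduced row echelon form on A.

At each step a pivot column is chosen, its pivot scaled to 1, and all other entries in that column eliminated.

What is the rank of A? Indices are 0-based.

step 1: exchange rows 0,2
step 1: normalize row 0 (÷-4) = (1, 1/4, 1/4, -1/2)
step 2: normalize row 1 (÷-1) = (0, 1, -2, -4)
  row 0: subtract 1/4×row1 = (1, 0, 3/4, 1/2)
  row 2: subtract -4×row1 = (0, 0, -8, -13)
step 3: normalize row 2 (÷-8) = (0, 0, 1, 13/8)
  row 0: subtract 3/4×row2 = (1, 0, 0, -23/32)
  row 1: subtract -2×row2 = (0, 1, 0, -3/4)

rank = 3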